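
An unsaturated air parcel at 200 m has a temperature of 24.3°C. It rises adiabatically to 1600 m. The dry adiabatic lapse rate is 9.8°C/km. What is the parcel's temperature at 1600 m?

From 200 m to 1600 m (dry adiabatic): cools by 9.8 × 1.4 = 13.72°C, giving 10.58°C.

10.58°C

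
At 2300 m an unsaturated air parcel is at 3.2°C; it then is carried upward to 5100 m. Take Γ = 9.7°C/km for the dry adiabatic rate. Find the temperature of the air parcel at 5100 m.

From 2300 m to 5100 m (dry adiabatic): cools by 9.7 × 2.8 = 27.16°C, giving -23.96°C.

-23.96°C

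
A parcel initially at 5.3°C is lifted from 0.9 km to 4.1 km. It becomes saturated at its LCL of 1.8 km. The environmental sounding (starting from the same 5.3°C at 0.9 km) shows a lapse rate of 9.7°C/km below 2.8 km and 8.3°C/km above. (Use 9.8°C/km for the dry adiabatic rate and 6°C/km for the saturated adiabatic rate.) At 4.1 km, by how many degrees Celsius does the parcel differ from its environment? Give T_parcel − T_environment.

+6.6°C (parcel warmer than environment)

Parcel:
  900–1800 m, dry: Δz = 0.9 km ⇒ ΔT = -8.82°C; T = -3.52°C
  1800–4100 m, saturated: Δz = 2.3 km ⇒ ΔT = -13.8°C; T = -17.32°C
Environment:
  900–2800 m, environment, lower layer: Δz = 1.9 km ⇒ ΔT = -18.43°C; T = -13.13°C
  2800–4100 m, environment, upper layer: Δz = 1.3 km ⇒ ΔT = -10.79°C; T = -23.92°C
T_parcel − T_env = -17.32 − (-23.92) = +6.6°C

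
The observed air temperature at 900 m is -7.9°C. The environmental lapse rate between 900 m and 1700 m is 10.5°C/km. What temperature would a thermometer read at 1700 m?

From 900 m to 1700 m (environmental): cools by 10.5 × 0.8 = 8.4°C, giving -16.3°C.

-16.3°C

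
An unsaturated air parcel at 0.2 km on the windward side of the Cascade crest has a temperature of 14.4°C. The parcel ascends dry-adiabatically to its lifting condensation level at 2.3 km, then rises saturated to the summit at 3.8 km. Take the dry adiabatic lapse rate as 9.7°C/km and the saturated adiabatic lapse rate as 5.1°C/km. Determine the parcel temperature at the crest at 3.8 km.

-13.62°C

200–2300 m, dry: Δz = 2.1 km ⇒ ΔT = -20.37°C; T = -5.97°C
2300–3800 m, saturated: Δz = 1.5 km ⇒ ΔT = -7.65°C; T = -13.62°C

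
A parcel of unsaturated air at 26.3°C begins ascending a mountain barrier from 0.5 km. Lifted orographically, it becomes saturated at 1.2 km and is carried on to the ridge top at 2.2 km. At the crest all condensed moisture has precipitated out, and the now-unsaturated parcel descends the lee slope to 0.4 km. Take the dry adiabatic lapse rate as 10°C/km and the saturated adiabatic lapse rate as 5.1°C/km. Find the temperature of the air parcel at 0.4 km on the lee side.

32.2°C

500 → 1200 m (dry, 10°C/km): ΔT = -10 × 0.7 = -7°C → T = 19.3°C
1200 → 2200 m (saturated, 5.1°C/km): ΔT = -5.1 × 1 = -5.1°C → T = 14.2°C
2200 → 400 m (dry descent, 10°C/km): ΔT = +10 × 1.8 = +18°C → T = 32.2°C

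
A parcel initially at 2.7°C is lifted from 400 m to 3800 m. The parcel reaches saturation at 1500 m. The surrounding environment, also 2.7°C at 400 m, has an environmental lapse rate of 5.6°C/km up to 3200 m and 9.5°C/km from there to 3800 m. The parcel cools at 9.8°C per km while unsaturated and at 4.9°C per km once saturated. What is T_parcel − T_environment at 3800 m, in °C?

Parcel:
  From 400 m to 1500 m (dry): cools by 9.8 × 1.1 = 10.78°C, giving -8.08°C.
  From 1500 m to 3800 m (saturated): cools by 4.9 × 2.3 = 11.27°C, giving -19.35°C.
Environment:
  From 400 m to 3200 m (environment, lower layer): cools by 5.6 × 2.8 = 15.68°C, giving -12.98°C.
  From 3200 m to 3800 m (environment, upper layer): cools by 9.5 × 0.6 = 5.7°C, giving -18.68°C.
T_parcel − T_env = -19.35 − (-18.68) = -0.67°C

-0.67°C (parcel cooler than environment)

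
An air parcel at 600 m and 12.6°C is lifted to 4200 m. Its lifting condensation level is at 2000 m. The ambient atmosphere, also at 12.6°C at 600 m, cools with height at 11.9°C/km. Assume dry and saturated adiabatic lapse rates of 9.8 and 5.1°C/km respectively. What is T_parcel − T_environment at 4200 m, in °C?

+17.9°C (parcel warmer than environment)

Parcel:
  600–2000 m, dry: Δz = 1.4 km ⇒ ΔT = -13.72°C; T = -1.12°C
  2000–4200 m, saturated: Δz = 2.2 km ⇒ ΔT = -11.22°C; T = -12.34°C
Environment:
  600–4200 m, environment: Δz = 3.6 km ⇒ ΔT = -42.84°C; T = -30.24°C
T_parcel − T_env = -12.34 − (-30.24) = +17.9°C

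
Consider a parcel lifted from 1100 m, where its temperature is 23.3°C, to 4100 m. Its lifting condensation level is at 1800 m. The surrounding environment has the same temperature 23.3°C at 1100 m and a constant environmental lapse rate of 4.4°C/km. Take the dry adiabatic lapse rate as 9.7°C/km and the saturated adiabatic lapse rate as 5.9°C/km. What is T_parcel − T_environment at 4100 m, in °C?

-7.16°C (parcel cooler than environment)

Parcel:
  From 1100 m to 1800 m (dry): cools by 9.7 × 0.7 = 6.79°C, giving 16.51°C.
  From 1800 m to 4100 m (saturated): cools by 5.9 × 2.3 = 13.57°C, giving 2.94°C.
Environment:
  From 1100 m to 4100 m (environment): cools by 4.4 × 3 = 13.2°C, giving 10.1°C.
T_parcel − T_env = 2.94 − 10.1 = -7.16°C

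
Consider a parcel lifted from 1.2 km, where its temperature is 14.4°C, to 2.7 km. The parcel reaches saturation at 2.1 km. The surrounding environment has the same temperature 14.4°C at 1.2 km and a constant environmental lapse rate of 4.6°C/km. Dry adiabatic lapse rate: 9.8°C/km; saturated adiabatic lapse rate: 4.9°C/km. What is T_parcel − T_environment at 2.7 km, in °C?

Parcel:
  Dry to 2100 m: -9.8 × 0.9 km = -8.82°C, so T = 5.58°C.
  Saturated to 2700 m: -4.9 × 0.6 km = -2.94°C, so T = 2.64°C.
Environment:
  Environment to 2700 m: -4.6 × 1.5 km = -6.9°C, so T = 7.5°C.
T_parcel − T_env = 2.64 − 7.5 = -4.86°C

-4.86°C (parcel cooler than environment)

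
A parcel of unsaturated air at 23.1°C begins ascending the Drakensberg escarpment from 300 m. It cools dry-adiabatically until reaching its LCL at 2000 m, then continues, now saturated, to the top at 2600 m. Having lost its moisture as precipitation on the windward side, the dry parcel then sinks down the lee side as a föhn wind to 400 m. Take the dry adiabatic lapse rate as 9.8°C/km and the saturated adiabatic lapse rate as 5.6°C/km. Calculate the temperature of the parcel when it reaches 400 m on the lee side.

24.64°C

From 300 m to 2000 m (dry): cools by 9.8 × 1.7 = 16.66°C, giving 6.44°C.
From 2000 m to 2600 m (saturated): cools by 5.6 × 0.6 = 3.36°C, giving 3.08°C.
From 2600 m to 400 m (dry descent): warms by 9.8 × 2.2 = 21.56°C, giving 24.64°C.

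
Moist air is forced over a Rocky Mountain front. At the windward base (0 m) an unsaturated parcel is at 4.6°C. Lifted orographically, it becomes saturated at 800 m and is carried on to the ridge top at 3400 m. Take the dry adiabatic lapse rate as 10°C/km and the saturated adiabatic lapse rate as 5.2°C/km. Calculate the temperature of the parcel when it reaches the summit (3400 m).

0 → 800 m (dry, 10°C/km): ΔT = -10 × 0.8 = -8°C → T = -3.4°C
800 → 3400 m (saturated, 5.2°C/km): ΔT = -5.2 × 2.6 = -13.52°C → T = -16.92°C

-16.92°C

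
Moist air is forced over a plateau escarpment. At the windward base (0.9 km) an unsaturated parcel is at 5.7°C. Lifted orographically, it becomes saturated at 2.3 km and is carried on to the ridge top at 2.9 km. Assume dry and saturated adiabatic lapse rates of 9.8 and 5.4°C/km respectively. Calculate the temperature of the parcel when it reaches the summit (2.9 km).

900 → 2300 m (dry, 9.8°C/km): ΔT = -9.8 × 1.4 = -13.72°C → T = -8.02°C
2300 → 2900 m (saturated, 5.4°C/km): ΔT = -5.4 × 0.6 = -3.24°C → T = -11.26°C

-11.26°C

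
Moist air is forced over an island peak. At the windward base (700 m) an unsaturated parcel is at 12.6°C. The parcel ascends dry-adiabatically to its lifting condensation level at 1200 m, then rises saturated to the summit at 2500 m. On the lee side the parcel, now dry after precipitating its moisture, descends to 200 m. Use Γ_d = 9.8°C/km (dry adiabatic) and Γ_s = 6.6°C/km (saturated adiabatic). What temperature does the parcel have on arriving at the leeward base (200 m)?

From 700 m to 1200 m (dry): cools by 9.8 × 0.5 = 4.9°C, giving 7.7°C.
From 1200 m to 2500 m (saturated): cools by 6.6 × 1.3 = 8.58°C, giving -0.88°C.
From 2500 m to 200 m (dry descent): warms by 9.8 × 2.3 = 22.54°C, giving 21.66°C.

21.66°C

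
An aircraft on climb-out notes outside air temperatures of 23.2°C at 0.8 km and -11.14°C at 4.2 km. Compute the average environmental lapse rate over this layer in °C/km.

Γ = −ΔT/Δz = (23.2 − (-11.14)) / (4200 − 800) m
  = 34.34°C / 3.4 km = 10.1°C/km

10.1°C/km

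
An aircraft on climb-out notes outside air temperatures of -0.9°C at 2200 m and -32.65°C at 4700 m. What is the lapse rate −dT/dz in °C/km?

Γ = −ΔT/Δz = (-0.9 − (-32.65)) / (4700 − 2200) m
  = 31.75°C / 2.5 km = 12.7°C/km

12.7°C/km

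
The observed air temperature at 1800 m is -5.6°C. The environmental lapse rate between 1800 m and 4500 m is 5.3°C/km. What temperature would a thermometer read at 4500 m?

-19.91°C

From 1800 m to 4500 m (environmental): cools by 5.3 × 2.7 = 14.31°C, giving -19.91°C.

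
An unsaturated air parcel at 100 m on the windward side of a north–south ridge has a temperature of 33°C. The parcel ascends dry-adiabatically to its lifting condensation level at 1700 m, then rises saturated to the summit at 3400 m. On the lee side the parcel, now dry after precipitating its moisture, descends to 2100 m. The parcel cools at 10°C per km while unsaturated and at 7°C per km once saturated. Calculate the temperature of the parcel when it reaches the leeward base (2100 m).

100–1700 m, dry: Δz = 1.6 km ⇒ ΔT = -16°C; T = 17°C
1700–3400 m, saturated: Δz = 1.7 km ⇒ ΔT = -11.9°C; T = 5.1°C
3400–2100 m, dry descent: Δz = 1.3 km ⇒ ΔT = +13°C; T = 18.1°C

18.1°C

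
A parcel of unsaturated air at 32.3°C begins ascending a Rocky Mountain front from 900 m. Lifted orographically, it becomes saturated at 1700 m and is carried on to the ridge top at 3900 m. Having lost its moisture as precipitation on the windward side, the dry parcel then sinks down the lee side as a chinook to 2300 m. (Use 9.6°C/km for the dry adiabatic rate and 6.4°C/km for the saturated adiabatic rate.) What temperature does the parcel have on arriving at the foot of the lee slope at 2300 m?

25.9°C

900–1700 m, dry: Δz = 0.8 km ⇒ ΔT = -7.68°C; T = 24.62°C
1700–3900 m, saturated: Δz = 2.2 km ⇒ ΔT = -14.08°C; T = 10.54°C
3900–2300 m, dry descent: Δz = 1.6 km ⇒ ΔT = +15.36°C; T = 25.9°C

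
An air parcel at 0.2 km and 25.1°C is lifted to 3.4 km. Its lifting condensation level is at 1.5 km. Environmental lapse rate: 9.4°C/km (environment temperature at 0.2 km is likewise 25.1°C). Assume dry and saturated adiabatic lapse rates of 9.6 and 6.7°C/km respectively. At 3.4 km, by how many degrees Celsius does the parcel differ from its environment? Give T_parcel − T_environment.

Parcel:
  200 → 1500 m (dry, 9.6°C/km): ΔT = -9.6 × 1.3 = -12.48°C → T = 12.62°C
  1500 → 3400 m (saturated, 6.7°C/km): ΔT = -6.7 × 1.9 = -12.73°C → T = -0.11°C
Environment:
  200 → 3400 m (environment, 9.4°C/km): ΔT = -9.4 × 3.2 = -30.08°C → T = -4.98°C
T_parcel − T_env = -0.11 − (-4.98) = +4.87°C

+4.87°C (parcel warmer than environment)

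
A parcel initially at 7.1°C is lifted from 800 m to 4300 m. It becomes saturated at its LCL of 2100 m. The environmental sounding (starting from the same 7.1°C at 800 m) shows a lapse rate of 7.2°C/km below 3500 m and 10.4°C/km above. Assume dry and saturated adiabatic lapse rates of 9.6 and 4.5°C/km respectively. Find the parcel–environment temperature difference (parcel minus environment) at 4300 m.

Parcel:
  From 800 m to 2100 m (dry): cools by 9.6 × 1.3 = 12.48°C, giving -5.38°C.
  From 2100 m to 4300 m (saturated): cools by 4.5 × 2.2 = 9.9°C, giving -15.28°C.
Environment:
  From 800 m to 3500 m (environment, lower layer): cools by 7.2 × 2.7 = 19.44°C, giving -12.34°C.
  From 3500 m to 4300 m (environment, upper layer): cools by 10.4 × 0.8 = 8.32°C, giving -20.66°C.
T_parcel − T_env = -15.28 − (-20.66) = +5.38°C

+5.38°C (parcel warmer than environment)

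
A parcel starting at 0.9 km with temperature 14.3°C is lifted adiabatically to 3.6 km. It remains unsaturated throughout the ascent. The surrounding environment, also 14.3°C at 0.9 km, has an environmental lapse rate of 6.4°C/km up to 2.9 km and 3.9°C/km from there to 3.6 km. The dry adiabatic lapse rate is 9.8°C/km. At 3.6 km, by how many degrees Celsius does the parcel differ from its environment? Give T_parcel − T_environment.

-10.93°C (parcel cooler than environment)

Parcel:
  Dry to 3600 m: -9.8 × 2.7 km = -26.46°C, so T = -12.16°C.
Environment:
  Environment, lower layer to 2900 m: -6.4 × 2 km = -12.8°C, so T = 1.5°C.
  Environment, upper layer to 3600 m: -3.9 × 0.7 km = -2.73°C, so T = -1.23°C.
T_parcel − T_env = -12.16 − (-1.23) = -10.93°C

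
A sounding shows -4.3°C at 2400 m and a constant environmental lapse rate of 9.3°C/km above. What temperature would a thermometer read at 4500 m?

2400–4500 m, environmental: Δz = 2.1 km ⇒ ΔT = -19.53°C; T = -23.83°C

-23.83°C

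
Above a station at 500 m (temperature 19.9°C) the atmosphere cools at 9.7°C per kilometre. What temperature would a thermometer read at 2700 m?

-1.44°C

From 500 m to 2700 m (environmental): cools by 9.7 × 2.2 = 21.34°C, giving -1.44°C.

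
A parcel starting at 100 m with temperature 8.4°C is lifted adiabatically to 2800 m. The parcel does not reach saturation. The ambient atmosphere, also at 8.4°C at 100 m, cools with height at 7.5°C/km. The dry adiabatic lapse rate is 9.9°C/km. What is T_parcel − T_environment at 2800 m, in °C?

Parcel:
  From 100 m to 2800 m (dry): cools by 9.9 × 2.7 = 26.73°C, giving -18.33°C.
Environment:
  From 100 m to 2800 m (environment): cools by 7.5 × 2.7 = 20.25°C, giving -11.85°C.
T_parcel − T_env = -18.33 − (-11.85) = -6.48°C

-6.48°C (parcel cooler than environment)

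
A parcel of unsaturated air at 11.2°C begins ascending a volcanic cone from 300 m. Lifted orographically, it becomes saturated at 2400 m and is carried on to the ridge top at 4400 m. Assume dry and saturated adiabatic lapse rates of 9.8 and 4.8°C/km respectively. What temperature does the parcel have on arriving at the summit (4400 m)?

-18.98°C

300–2400 m, dry: Δz = 2.1 km ⇒ ΔT = -20.58°C; T = -9.38°C
2400–4400 m, saturated: Δz = 2 km ⇒ ΔT = -9.6°C; T = -18.98°C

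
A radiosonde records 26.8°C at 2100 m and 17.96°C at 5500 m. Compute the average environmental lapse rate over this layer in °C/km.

Γ = −ΔT/Δz = (26.8 − 17.96) / (5500 − 2100) m
  = 8.84°C / 3.4 km = 2.6°C/km

2.6°C/km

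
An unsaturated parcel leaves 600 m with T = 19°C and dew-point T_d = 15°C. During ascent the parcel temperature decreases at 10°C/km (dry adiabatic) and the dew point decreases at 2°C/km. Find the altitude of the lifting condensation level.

T and T_d converge at 10 − 2 = 8°C per km
Height above start = (19 − 15) / 8 = 0.5 km
LCL altitude = 600 m + 500 m = 1100 m

1100 m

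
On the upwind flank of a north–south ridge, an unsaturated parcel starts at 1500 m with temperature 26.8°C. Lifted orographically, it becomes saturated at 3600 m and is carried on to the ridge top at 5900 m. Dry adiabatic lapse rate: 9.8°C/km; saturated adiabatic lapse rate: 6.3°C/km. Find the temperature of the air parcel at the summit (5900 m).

-8.27°C

1500 → 3600 m (dry, 9.8°C/km): ΔT = -9.8 × 2.1 = -20.58°C → T = 6.22°C
3600 → 5900 m (saturated, 6.3°C/km): ΔT = -6.3 × 2.3 = -14.49°C → T = -8.27°C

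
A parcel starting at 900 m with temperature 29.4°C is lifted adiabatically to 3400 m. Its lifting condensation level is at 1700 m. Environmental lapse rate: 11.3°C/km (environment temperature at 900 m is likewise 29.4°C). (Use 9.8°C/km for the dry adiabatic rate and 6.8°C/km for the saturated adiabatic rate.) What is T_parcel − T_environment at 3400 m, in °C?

+8.85°C (parcel warmer than environment)

Parcel:
  900 → 1700 m (dry, 9.8°C/km): ΔT = -9.8 × 0.8 = -7.84°C → T = 21.56°C
  1700 → 3400 m (saturated, 6.8°C/km): ΔT = -6.8 × 1.7 = -11.56°C → T = 10°C
Environment:
  900 → 3400 m (environment, 11.3°C/km): ΔT = -11.3 × 2.5 = -28.25°C → T = 1.15°C
T_parcel − T_env = 10 − 1.15 = +8.85°C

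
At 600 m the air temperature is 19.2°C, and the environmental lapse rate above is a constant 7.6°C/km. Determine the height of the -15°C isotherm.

Height above start = (19.2 − (-15)) / 7.6 = 4.5 km
Altitude = 600 m + 4500 m = 5100 m

5100 m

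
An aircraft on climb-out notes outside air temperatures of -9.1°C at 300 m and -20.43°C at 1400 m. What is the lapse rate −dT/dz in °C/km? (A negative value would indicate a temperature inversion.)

10.3°C/km

Γ = −ΔT/Δz = (-9.1 − (-20.43)) / (1400 − 300) m
  = 11.33°C / 1.1 km = 10.3°C/km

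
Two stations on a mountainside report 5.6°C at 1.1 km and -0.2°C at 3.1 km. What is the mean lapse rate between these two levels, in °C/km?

Γ = −ΔT/Δz = (5.6 − (-0.2)) / (3100 − 1100) m
  = 5.8°C / 2 km = 2.9°C/km

2.9°C/km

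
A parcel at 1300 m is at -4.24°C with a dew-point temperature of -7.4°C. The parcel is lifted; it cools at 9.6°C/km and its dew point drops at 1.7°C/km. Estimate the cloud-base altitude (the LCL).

1700 m

T and T_d converge at 9.6 − 1.7 = 7.9°C per km
Height above start = (-4.24 − (-7.4)) / 7.9 = 0.4 km
LCL altitude = 1300 m + 400 m = 1700 m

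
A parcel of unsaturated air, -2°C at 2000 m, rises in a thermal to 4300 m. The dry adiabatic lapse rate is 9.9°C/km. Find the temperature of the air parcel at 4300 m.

-24.77°C

2000 → 4300 m (dry adiabatic, 9.9°C/km): ΔT = -9.9 × 2.3 = -22.77°C → T = -24.77°C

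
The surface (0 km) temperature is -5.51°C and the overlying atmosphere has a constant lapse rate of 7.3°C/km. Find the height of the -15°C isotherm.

Height above start = (-5.51 − (-15)) / 7.3 = 1.3 km
Altitude = 0 m + 1300 m = 1300 m

1.3 km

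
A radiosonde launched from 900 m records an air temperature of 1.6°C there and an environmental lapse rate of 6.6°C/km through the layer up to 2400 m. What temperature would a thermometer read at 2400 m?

900 → 2400 m (environmental, 6.6°C/km): ΔT = -6.6 × 1.5 = -9.9°C → T = -8.3°C

-8.3°C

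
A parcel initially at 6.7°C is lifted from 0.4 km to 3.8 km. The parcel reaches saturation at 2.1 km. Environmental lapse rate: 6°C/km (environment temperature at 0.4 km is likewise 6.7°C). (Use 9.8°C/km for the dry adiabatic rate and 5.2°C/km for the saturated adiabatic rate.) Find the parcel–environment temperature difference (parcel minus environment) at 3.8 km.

-5.1°C (parcel cooler than environment)

Parcel:
  Dry to 2100 m: -9.8 × 1.7 km = -16.66°C, so T = -9.96°C.
  Saturated to 3800 m: -5.2 × 1.7 km = -8.84°C, so T = -18.8°C.
Environment:
  Environment to 3800 m: -6 × 3.4 km = -20.4°C, so T = -13.7°C.
T_parcel − T_env = -18.8 − (-13.7) = -5.1°C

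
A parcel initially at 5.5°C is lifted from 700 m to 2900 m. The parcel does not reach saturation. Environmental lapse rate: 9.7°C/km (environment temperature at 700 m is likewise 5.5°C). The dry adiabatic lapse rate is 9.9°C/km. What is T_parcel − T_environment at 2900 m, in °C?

Parcel:
  From 700 m to 2900 m (dry): cools by 9.9 × 2.2 = 21.78°C, giving -16.28°C.
Environment:
  From 700 m to 2900 m (environment): cools by 9.7 × 2.2 = 21.34°C, giving -15.84°C.
T_parcel − T_env = -16.28 − (-15.84) = -0.44°C

-0.44°C (parcel cooler than environment)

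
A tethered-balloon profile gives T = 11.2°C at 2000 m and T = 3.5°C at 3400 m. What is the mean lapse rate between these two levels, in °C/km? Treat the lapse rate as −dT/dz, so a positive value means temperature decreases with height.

Γ = −ΔT/Δz = (11.2 − 3.5) / (3400 − 2000) m
  = 7.7°C / 1.4 km = 5.5°C/km

5.5°C/km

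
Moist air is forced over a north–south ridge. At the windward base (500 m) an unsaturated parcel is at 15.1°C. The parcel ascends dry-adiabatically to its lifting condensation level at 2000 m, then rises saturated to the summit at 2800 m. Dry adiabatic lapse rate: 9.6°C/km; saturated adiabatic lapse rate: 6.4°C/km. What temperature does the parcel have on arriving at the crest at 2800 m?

-4.42°C

Dry to 2000 m: -9.6 × 1.5 km = -14.4°C, so T = 0.7°C.
Saturated to 2800 m: -6.4 × 0.8 km = -5.12°C, so T = -4.42°C.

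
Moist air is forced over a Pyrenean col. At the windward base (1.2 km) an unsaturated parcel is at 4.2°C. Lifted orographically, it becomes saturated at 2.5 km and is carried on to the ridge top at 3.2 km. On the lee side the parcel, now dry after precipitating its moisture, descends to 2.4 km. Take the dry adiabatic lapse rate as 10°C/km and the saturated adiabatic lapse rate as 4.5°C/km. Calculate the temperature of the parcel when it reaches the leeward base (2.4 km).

-3.95°C

1200 → 2500 m (dry, 10°C/km): ΔT = -10 × 1.3 = -13°C → T = -8.8°C
2500 → 3200 m (saturated, 4.5°C/km): ΔT = -4.5 × 0.7 = -3.15°C → T = -11.95°C
3200 → 2400 m (dry descent, 10°C/km): ΔT = +10 × 0.8 = +8°C → T = -3.95°C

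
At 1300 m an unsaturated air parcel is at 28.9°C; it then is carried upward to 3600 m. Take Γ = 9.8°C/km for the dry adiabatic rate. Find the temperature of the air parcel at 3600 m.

From 1300 m to 3600 m (dry adiabatic): cools by 9.8 × 2.3 = 22.54°C, giving 6.36°C.

6.36°C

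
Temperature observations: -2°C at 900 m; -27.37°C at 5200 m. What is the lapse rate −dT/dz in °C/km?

5.9°C/km

Γ = −ΔT/Δz = (-2 − (-27.37)) / (5200 − 900) m
  = 25.37°C / 4.3 km = 5.9°C/km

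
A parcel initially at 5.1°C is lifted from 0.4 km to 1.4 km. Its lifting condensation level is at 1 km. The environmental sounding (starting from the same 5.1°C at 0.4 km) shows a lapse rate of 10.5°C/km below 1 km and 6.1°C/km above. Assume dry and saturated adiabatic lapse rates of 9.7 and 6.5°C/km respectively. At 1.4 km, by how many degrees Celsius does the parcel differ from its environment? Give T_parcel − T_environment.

+0.32°C (parcel warmer than environment)

Parcel:
  Dry to 1000 m: -9.7 × 0.6 km = -5.82°C, so T = -0.72°C.
  Saturated to 1400 m: -6.5 × 0.4 km = -2.6°C, so T = -3.32°C.
Environment:
  Environment, lower layer to 1000 m: -10.5 × 0.6 km = -6.3°C, so T = -1.2°C.
  Environment, upper layer to 1400 m: -6.1 × 0.4 km = -2.44°C, so T = -3.64°C.
T_parcel − T_env = -3.32 − (-3.64) = +0.32°C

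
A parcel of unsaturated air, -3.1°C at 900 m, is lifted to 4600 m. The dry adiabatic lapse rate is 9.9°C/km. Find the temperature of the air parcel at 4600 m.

-39.73°C

900–4600 m, dry adiabatic: Δz = 3.7 km ⇒ ΔT = -36.63°C; T = -39.73°C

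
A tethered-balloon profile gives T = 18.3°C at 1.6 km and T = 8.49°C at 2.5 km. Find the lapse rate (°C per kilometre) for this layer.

Γ = −ΔT/Δz = (18.3 − 8.49) / (2500 − 1600) m
  = 9.81°C / 0.9 km = 10.9°C/km

10.9°C/km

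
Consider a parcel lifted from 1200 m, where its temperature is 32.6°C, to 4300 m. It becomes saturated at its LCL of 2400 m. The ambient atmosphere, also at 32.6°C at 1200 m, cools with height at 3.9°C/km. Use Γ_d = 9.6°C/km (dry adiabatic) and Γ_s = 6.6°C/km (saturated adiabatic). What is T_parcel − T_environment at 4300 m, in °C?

Parcel:
  Dry to 2400 m: -9.6 × 1.2 km = -11.52°C, so T = 21.08°C.
  Saturated to 4300 m: -6.6 × 1.9 km = -12.54°C, so T = 8.54°C.
Environment:
  Environment to 4300 m: -3.9 × 3.1 km = -12.09°C, so T = 20.51°C.
T_parcel − T_env = 8.54 − 20.51 = -11.97°C

-11.97°C (parcel cooler than environment)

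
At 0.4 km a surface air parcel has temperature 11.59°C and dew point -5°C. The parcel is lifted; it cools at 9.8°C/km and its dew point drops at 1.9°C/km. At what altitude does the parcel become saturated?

2.5 km

T and T_d converge at 9.8 − 1.9 = 7.9°C per km
Height above start = (11.59 − (-5)) / 7.9 = 2.1 km
LCL altitude = 400 m + 2100 m = 2500 m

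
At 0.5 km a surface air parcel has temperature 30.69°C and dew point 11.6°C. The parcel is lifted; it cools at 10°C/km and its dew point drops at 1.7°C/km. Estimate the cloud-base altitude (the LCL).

2.8 km

T and T_d converge at 10 − 1.7 = 8.3°C per km
Height above start = (30.69 − 11.6) / 8.3 = 2.3 km
LCL altitude = 500 m + 2300 m = 2800 m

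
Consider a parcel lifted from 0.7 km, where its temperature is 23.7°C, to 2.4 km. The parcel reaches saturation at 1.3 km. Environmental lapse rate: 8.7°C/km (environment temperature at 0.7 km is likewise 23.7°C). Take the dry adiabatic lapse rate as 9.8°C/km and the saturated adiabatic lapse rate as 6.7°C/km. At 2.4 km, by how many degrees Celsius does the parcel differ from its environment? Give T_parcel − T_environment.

Parcel:
  700–1300 m, dry: Δz = 0.6 km ⇒ ΔT = -5.88°C; T = 17.82°C
  1300–2400 m, saturated: Δz = 1.1 km ⇒ ΔT = -7.37°C; T = 10.45°C
Environment:
  700–2400 m, environment: Δz = 1.7 km ⇒ ΔT = -14.79°C; T = 8.91°C
T_parcel − T_env = 10.45 − 8.91 = +1.54°C

+1.54°C (parcel warmer than environment)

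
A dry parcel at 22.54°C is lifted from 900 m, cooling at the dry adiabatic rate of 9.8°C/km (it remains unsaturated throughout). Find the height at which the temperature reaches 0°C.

3200 m

Height above start = (22.54 − 0) / 9.8 = 2.3 km
Altitude = 900 m + 2300 m = 3200 m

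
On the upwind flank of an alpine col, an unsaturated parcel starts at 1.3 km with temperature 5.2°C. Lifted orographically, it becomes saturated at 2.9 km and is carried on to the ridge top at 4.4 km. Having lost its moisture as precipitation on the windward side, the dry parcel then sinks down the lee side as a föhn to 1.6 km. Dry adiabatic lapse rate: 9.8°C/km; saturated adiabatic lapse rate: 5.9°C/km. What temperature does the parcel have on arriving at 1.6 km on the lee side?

From 1300 m to 2900 m (dry): cools by 9.8 × 1.6 = 15.68°C, giving -10.48°C.
From 2900 m to 4400 m (saturated): cools by 5.9 × 1.5 = 8.85°C, giving -19.33°C.
From 4400 m to 1600 m (dry descent): warms by 9.8 × 2.8 = 27.44°C, giving 8.11°C.

8.11°C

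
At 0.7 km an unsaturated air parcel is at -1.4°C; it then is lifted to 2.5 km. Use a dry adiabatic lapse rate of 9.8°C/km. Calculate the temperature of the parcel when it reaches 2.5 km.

Dry adiabatic to 2500 m: -9.8 × 1.8 km = -17.64°C, so T = -19.04°C.

-19.04°C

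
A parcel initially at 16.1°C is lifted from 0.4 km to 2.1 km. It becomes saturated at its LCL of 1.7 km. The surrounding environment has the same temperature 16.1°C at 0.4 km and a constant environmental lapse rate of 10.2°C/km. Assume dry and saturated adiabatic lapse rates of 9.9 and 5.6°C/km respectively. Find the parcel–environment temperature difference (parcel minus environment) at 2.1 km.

Parcel:
  From 400 m to 1700 m (dry): cools by 9.9 × 1.3 = 12.87°C, giving 3.23°C.
  From 1700 m to 2100 m (saturated): cools by 5.6 × 0.4 = 2.24°C, giving 0.99°C.
Environment:
  From 400 m to 2100 m (environment): cools by 10.2 × 1.7 = 17.34°C, giving -1.24°C.
T_parcel − T_env = 0.99 − (-1.24) = +2.23°C

+2.23°C (parcel warmer than environment)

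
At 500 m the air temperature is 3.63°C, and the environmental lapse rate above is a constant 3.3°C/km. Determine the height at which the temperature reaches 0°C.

Height above start = (3.63 − 0) / 3.3 = 1.1 km
Altitude = 500 m + 1100 m = 1600 m

1600 m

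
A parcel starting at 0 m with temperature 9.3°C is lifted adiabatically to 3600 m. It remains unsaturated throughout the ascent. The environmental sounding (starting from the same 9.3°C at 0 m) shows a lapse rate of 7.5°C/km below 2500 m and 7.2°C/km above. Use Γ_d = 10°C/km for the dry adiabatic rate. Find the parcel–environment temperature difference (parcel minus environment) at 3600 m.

Parcel:
  Dry to 3600 m: -10 × 3.6 km = -36°C, so T = -26.7°C.
Environment:
  Environment, lower layer to 2500 m: -7.5 × 2.5 km = -18.75°C, so T = -9.45°C.
  Environment, upper layer to 3600 m: -7.2 × 1.1 km = -7.92°C, so T = -17.37°C.
T_parcel − T_env = -26.7 − (-17.37) = -9.33°C

-9.33°C (parcel cooler than environment)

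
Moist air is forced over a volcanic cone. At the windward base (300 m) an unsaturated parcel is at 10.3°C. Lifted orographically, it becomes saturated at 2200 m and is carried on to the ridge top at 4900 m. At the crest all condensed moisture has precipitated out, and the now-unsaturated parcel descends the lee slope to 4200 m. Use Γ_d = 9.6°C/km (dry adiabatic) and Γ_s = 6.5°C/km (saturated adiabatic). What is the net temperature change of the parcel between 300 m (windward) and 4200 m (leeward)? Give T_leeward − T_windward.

-29.07°C

Dry to 2200 m: -9.6 × 1.9 km = -18.24°C, so T = -7.94°C.
Saturated to 4900 m: -6.5 × 2.7 km = -17.55°C, so T = -25.49°C.
Dry descent to 4200 m: +9.6 × 0.7 km = +6.72°C, so T = -18.77°C.
Net change vs windward start: -18.77 − 10.3 = -29.07°C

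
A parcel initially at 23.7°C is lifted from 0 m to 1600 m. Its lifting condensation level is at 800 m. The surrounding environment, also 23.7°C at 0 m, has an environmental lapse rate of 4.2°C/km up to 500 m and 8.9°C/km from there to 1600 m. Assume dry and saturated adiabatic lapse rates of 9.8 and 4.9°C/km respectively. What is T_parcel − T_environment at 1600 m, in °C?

Parcel:
  0–800 m, dry: Δz = 0.8 km ⇒ ΔT = -7.84°C; T = 15.86°C
  800–1600 m, saturated: Δz = 0.8 km ⇒ ΔT = -3.92°C; T = 11.94°C
Environment:
  0–500 m, environment, lower layer: Δz = 0.5 km ⇒ ΔT = -2.1°C; T = 21.6°C
  500–1600 m, environment, upper layer: Δz = 1.1 km ⇒ ΔT = -9.79°C; T = 11.81°C
T_parcel − T_env = 11.94 − 11.81 = +0.13°C

+0.13°C (parcel warmer than environment)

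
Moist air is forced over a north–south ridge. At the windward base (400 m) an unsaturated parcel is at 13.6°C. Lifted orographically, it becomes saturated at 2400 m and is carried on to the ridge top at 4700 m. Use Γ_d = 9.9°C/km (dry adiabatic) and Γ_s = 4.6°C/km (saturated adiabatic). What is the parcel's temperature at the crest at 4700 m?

-16.78°C

400 → 2400 m (dry, 9.9°C/km): ΔT = -9.9 × 2 = -19.8°C → T = -6.2°C
2400 → 4700 m (saturated, 4.6°C/km): ΔT = -4.6 × 2.3 = -10.58°C → T = -16.78°C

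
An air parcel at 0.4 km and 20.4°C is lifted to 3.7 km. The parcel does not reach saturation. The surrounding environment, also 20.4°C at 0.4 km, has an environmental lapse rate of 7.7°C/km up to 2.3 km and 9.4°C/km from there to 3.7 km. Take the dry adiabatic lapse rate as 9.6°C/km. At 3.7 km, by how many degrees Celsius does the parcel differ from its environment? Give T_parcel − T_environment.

Parcel:
  400 → 3700 m (dry, 9.6°C/km): ΔT = -9.6 × 3.3 = -31.68°C → T = -11.28°C
Environment:
  400 → 2300 m (environment, lower layer, 7.7°C/km): ΔT = -7.7 × 1.9 = -14.63°C → T = 5.77°C
  2300 → 3700 m (environment, upper layer, 9.4°C/km): ΔT = -9.4 × 1.4 = -13.16°C → T = -7.39°C
T_parcel − T_env = -11.28 − (-7.39) = -3.89°C

-3.89°C (parcel cooler than environment)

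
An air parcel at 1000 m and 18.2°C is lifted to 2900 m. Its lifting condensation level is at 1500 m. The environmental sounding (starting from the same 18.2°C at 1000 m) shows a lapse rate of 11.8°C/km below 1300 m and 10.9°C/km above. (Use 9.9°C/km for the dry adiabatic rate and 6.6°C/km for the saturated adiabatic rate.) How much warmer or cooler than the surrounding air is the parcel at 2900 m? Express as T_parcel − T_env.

Parcel:
  Dry to 1500 m: -9.9 × 0.5 km = -4.95°C, so T = 13.25°C.
  Saturated to 2900 m: -6.6 × 1.4 km = -9.24°C, so T = 4.01°C.
Environment:
  Environment, lower layer to 1300 m: -11.8 × 0.3 km = -3.54°C, so T = 14.66°C.
  Environment, upper layer to 2900 m: -10.9 × 1.6 km = -17.44°C, so T = -2.78°C.
T_parcel − T_env = 4.01 − (-2.78) = +6.79°C

+6.79°C (parcel warmer than environment)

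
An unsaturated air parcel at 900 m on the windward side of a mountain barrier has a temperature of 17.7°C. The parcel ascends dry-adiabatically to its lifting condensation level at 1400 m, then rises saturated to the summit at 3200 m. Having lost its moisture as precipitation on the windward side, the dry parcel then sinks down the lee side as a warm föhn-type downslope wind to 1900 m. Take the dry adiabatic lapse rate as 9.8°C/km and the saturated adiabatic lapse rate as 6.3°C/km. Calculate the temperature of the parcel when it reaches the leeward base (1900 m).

14.2°C

900 → 1400 m (dry, 9.8°C/km): ΔT = -9.8 × 0.5 = -4.9°C → T = 12.8°C
1400 → 3200 m (saturated, 6.3°C/km): ΔT = -6.3 × 1.8 = -11.34°C → T = 1.46°C
3200 → 1900 m (dry descent, 9.8°C/km): ΔT = +9.8 × 1.3 = +12.74°C → T = 14.2°C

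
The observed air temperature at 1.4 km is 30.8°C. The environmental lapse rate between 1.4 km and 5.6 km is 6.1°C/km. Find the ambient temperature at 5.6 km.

5.18°C

1400 → 5600 m (environmental, 6.1°C/km): ΔT = -6.1 × 4.2 = -25.62°C → T = 5.18°C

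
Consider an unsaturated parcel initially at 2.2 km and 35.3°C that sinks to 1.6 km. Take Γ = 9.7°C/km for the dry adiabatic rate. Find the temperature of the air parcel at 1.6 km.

2200 → 1600 m (dry adiabatic, 9.7°C/km): ΔT = +9.7 × 0.6 = +5.82°C → T = 41.12°C

41.12°C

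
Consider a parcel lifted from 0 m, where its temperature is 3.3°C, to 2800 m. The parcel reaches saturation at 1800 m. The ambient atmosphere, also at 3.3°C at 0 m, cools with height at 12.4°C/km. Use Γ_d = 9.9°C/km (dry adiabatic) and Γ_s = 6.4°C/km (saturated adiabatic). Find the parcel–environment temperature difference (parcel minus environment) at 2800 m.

+10.5°C (parcel warmer than environment)

Parcel:
  Dry to 1800 m: -9.9 × 1.8 km = -17.82°C, so T = -14.52°C.
  Saturated to 2800 m: -6.4 × 1 km = -6.4°C, so T = -20.92°C.
Environment:
  Environment to 2800 m: -12.4 × 2.8 km = -34.72°C, so T = -31.42°C.
T_parcel − T_env = -20.92 − (-31.42) = +10.5°C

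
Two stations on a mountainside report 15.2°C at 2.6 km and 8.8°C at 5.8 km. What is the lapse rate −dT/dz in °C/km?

2°C/km

Γ = −ΔT/Δz = (15.2 − 8.8) / (5800 − 2600) m
  = 6.4°C / 3.2 km = 2°C/km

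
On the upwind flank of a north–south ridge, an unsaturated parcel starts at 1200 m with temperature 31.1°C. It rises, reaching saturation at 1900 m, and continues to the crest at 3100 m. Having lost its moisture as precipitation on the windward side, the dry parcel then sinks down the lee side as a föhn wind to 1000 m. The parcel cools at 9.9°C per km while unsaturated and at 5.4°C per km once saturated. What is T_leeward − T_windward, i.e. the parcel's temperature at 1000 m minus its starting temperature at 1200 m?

+7.38°C

From 1200 m to 1900 m (dry): cools by 9.9 × 0.7 = 6.93°C, giving 24.17°C.
From 1900 m to 3100 m (saturated): cools by 5.4 × 1.2 = 6.48°C, giving 17.69°C.
From 3100 m to 1000 m (dry descent): warms by 9.9 × 2.1 = 20.79°C, giving 38.48°C.
Net change vs windward start: 38.48 − 31.1 = +7.38°C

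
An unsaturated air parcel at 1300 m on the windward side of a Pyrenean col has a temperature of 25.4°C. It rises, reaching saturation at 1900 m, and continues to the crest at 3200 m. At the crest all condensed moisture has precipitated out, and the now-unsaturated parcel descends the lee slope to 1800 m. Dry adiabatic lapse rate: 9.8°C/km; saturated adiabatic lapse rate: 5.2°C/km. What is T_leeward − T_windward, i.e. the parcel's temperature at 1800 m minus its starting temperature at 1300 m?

1300–1900 m, dry: Δz = 0.6 km ⇒ ΔT = -5.88°C; T = 19.52°C
1900–3200 m, saturated: Δz = 1.3 km ⇒ ΔT = -6.76°C; T = 12.76°C
3200–1800 m, dry descent: Δz = 1.4 km ⇒ ΔT = +13.72°C; T = 26.48°C
Net change vs windward start: 26.48 − 25.4 = +1.08°C

+1.08°C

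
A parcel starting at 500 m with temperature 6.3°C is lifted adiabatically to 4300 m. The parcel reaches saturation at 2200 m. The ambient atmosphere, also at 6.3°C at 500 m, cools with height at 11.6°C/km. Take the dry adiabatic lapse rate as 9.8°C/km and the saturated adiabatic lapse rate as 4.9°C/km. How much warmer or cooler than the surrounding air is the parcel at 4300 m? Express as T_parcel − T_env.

+17.13°C (parcel warmer than environment)

Parcel:
  500–2200 m, dry: Δz = 1.7 km ⇒ ΔT = -16.66°C; T = -10.36°C
  2200–4300 m, saturated: Δz = 2.1 km ⇒ ΔT = -10.29°C; T = -20.65°C
Environment:
  500–4300 m, environment: Δz = 3.8 km ⇒ ΔT = -44.08°C; T = -37.78°C
T_parcel − T_env = -20.65 − (-37.78) = +17.13°C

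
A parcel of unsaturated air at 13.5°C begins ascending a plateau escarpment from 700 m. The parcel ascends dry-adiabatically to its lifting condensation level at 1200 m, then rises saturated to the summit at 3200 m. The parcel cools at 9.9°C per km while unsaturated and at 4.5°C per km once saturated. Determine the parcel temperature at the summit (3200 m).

-0.45°C

700 → 1200 m (dry, 9.9°C/km): ΔT = -9.9 × 0.5 = -4.95°C → T = 8.55°C
1200 → 3200 m (saturated, 4.5°C/km): ΔT = -4.5 × 2 = -9°C → T = -0.45°C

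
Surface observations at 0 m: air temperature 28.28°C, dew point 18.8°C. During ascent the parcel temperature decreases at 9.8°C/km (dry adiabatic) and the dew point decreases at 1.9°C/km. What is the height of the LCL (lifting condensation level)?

1200 m

T and T_d converge at 9.8 − 1.9 = 7.9°C per km
Height above start = (28.28 − 18.8) / 7.9 = 1.2 km
LCL altitude = 0 m + 1200 m = 1200 m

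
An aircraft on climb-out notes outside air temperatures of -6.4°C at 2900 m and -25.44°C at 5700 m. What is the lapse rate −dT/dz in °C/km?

6.8°C/km

Γ = −ΔT/Δz = (-6.4 − (-25.44)) / (5700 − 2900) m
  = 19.04°C / 2.8 km = 6.8°C/km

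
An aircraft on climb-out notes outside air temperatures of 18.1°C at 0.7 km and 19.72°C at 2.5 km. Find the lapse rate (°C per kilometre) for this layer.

Γ = −ΔT/Δz = (18.1 − 19.72) / (2500 − 700) m
  = -1.62°C / 1.8 km = -0.9°C/km

-0.9°C/km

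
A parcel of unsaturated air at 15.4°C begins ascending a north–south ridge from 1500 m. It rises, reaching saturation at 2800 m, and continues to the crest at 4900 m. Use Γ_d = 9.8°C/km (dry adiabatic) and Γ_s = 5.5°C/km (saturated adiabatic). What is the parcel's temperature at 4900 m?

From 1500 m to 2800 m (dry): cools by 9.8 × 1.3 = 12.74°C, giving 2.66°C.
From 2800 m to 4900 m (saturated): cools by 5.5 × 2.1 = 11.55°C, giving -8.89°C.

-8.89°C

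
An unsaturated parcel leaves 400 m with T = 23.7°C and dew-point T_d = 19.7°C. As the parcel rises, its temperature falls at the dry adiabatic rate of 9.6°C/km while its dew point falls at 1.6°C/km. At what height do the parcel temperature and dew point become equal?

900 m

T and T_d converge at 9.6 − 1.6 = 8°C per km
Height above start = (23.7 − 19.7) / 8 = 0.5 km
LCL altitude = 400 m + 500 m = 900 m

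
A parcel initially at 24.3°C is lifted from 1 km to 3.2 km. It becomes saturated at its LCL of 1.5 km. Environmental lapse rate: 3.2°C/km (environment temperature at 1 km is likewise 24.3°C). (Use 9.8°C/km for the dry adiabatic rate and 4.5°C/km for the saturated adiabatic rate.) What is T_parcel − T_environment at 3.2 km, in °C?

-5.51°C (parcel cooler than environment)

Parcel:
  From 1000 m to 1500 m (dry): cools by 9.8 × 0.5 = 4.9°C, giving 19.4°C.
  From 1500 m to 3200 m (saturated): cools by 4.5 × 1.7 = 7.65°C, giving 11.75°C.
Environment:
  From 1000 m to 3200 m (environment): cools by 3.2 × 2.2 = 7.04°C, giving 17.26°C.
T_parcel − T_env = 11.75 − 17.26 = -5.51°C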